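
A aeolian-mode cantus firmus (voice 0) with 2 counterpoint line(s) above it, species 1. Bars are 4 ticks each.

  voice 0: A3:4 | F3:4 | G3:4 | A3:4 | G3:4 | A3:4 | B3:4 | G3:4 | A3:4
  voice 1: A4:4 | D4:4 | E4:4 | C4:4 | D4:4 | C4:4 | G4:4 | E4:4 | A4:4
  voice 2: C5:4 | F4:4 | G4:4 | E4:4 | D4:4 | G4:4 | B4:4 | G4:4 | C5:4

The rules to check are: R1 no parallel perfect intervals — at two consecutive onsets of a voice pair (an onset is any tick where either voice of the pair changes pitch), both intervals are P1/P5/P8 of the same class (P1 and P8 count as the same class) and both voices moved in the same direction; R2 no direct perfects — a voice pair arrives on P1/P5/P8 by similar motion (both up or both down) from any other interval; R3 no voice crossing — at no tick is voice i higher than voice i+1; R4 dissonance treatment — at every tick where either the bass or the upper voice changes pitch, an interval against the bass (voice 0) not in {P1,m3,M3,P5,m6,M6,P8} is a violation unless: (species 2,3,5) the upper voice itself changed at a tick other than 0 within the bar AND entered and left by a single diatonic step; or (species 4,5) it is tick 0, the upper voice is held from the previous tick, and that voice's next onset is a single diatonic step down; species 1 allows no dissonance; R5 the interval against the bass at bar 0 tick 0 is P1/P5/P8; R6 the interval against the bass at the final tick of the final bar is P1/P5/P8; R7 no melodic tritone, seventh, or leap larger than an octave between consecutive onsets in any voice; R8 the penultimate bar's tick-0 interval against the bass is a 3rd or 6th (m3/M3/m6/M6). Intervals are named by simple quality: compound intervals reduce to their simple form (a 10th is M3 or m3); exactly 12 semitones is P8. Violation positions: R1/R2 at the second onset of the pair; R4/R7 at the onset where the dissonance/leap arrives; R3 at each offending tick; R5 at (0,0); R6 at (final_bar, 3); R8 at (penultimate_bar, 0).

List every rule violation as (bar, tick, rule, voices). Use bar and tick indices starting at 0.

bar 0: v0=A3 v1=A4 v2=C5 downbeat m3
bar 1: v0=F3 v1=D4 v2=F4 downbeat P8
bar 2: v0=G3 v1=E4 v2=G4 downbeat P8
bar 3: v0=A3 v1=C4 v2=E4 downbeat P5
bar 4: v0=G3 v1=D4 v2=D4 downbeat P5
bar 5: v0=A3 v1=C4 v2=G4 downbeat m7
bar 6: v0=B3 v1=G4 v2=B4 downbeat P8
bar 7: v0=G3 v1=E4 v2=G4 downbeat P8
bar 8: v0=A3 v1=A4 v2=C5 downbeat m3
  -> R5 @ bar 0 tick 0 v(0, 2): opens on m3
  -> R2 @ bar 1 tick 0 v(0, 2): A3/C5 m3 -> F3/F4 P8 similar
  -> R1 @ bar 2 tick 0 v(0, 2): F3/F4 P8 -> G3/G4 P8 similar
  -> R1 @ bar 4 tick 0 v(0, 2): A3/E4 P5 -> G3/D4 P5 similar
  -> R4 @ bar 5 tick 0 v(0, 2): A3/G4 m7 untreated
  -> R2 @ bar 6 tick 0 v(0, 2): A3/G4 m7 -> B3/B4 P8 similar
  -> R1 @ bar 7 tick 0 v(0, 2): B3/B4 P8 -> G3/G4 P8 similar
  -> R8 @ bar 7 tick 0 v(0, 2): penult P8 not 3rd/6th
  -> R2 @ bar 8 tick 0 v(0, 1): G3/E4 M6 -> A3/A4 P8 similar
  -> R6 @ bar 8 tick 3 v(0, 2): closes on m3

(0, 0, R5, (0, 2))
(1, 0, R2, (0, 2))
(2, 0, R1, (0, 2))
(4, 0, R1, (0, 2))
(5, 0, R4, (0, 2))
(6, 0, R2, (0, 2))
(7, 0, R1, (0, 2))
(7, 0, R8, (0, 2))
(8, 0, R2, (0, 1))
(8, 3, R6, (0, 2))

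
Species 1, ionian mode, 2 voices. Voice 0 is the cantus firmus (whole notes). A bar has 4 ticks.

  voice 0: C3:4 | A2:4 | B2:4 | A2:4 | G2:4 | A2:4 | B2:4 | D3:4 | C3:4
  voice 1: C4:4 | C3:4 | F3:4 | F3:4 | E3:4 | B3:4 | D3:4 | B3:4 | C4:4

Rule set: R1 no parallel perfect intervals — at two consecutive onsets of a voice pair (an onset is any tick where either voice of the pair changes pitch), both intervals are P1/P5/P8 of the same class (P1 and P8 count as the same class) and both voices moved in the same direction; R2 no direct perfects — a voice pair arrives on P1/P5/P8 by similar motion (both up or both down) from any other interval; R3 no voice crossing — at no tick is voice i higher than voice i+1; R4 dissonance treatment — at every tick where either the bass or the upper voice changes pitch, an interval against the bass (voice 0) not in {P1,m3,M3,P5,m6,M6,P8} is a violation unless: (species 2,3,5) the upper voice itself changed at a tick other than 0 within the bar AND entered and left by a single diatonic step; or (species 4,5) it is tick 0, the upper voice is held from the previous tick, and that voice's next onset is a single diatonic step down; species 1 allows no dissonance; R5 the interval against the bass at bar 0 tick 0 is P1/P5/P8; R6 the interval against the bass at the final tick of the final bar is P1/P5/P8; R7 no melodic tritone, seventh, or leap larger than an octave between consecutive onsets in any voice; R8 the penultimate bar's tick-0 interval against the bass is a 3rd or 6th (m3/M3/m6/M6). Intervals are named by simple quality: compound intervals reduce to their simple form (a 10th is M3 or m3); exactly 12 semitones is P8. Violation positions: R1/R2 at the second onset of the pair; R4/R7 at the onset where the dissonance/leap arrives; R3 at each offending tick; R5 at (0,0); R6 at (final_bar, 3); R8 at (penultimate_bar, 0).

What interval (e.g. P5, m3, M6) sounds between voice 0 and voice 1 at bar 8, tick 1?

P8

voice 0=C3 voice 1=C4 -> P8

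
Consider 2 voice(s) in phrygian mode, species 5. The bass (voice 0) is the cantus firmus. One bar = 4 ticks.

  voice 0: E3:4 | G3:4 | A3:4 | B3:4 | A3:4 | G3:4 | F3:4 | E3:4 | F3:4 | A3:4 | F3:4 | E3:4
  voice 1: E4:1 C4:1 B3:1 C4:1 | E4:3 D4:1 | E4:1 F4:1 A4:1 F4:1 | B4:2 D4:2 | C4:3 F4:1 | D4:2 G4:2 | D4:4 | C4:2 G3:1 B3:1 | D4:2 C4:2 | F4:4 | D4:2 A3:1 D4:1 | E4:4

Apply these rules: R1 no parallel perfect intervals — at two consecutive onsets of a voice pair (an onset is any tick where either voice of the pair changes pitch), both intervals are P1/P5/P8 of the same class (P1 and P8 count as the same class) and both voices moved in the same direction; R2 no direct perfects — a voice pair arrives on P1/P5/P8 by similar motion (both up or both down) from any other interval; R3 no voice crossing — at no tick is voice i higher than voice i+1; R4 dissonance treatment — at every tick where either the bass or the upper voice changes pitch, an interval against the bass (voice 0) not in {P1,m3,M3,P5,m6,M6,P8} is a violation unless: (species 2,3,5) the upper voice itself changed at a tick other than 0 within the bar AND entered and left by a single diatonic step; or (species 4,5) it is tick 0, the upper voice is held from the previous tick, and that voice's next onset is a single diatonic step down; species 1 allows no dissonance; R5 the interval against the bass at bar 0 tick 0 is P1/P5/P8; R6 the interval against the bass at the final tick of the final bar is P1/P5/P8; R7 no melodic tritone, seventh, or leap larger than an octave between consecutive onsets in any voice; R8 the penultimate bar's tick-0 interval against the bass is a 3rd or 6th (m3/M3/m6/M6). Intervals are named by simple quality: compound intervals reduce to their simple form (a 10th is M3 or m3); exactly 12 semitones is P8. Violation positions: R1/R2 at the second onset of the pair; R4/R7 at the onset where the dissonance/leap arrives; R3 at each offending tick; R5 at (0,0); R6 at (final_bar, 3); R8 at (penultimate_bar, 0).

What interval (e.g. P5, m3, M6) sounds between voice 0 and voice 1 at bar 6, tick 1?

M6

voice 0=F3 voice 1=D4 -> M6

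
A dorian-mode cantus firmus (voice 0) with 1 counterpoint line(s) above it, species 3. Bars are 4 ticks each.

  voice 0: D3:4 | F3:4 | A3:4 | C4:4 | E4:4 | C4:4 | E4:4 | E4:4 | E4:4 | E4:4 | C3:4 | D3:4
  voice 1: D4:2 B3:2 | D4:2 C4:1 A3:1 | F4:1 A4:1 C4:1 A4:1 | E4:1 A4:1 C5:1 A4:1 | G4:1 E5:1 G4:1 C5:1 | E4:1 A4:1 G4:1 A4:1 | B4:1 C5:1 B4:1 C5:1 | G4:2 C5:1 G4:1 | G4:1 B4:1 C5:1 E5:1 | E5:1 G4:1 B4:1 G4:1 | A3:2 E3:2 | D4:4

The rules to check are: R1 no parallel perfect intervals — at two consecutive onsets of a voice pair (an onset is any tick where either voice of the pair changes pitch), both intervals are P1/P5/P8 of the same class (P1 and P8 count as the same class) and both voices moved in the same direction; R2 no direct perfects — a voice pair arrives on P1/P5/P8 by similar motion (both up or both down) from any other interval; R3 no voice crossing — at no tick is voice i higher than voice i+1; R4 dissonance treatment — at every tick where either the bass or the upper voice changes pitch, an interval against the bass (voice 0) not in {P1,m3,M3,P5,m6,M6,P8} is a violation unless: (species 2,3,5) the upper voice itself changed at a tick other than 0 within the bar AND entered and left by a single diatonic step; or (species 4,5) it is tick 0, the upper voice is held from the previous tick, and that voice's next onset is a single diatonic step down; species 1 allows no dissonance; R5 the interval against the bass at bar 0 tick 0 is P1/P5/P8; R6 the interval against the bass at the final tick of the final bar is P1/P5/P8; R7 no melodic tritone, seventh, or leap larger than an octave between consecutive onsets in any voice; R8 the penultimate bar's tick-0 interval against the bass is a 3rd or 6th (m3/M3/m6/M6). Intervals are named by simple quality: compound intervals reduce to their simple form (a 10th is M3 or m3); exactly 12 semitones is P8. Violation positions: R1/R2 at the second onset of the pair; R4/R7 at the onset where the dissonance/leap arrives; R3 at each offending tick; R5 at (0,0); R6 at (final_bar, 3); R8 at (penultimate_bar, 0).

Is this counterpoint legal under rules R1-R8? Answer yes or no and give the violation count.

bar 0: v0=D3 v1=D4 (P8)
bar 1: v0=F3 v1=D4 (M6)
bar 2: v0=A3 v1=F4 (m6)
bar 3: v0=C4 v1=E4 (M3)
bar 4: v0=E4 v1=G4 (m3)
bar 5: v0=C4 v1=E4 (M3)
bar 6: v0=E4 v1=B4 (P5)
bar 7: v0=E4 v1=G4 (m3)
bar 8: v0=E4 v1=G4 (m3)
bar 9: v0=E4 v1=E5 (P8)
bar 10: v0=C3 v1=A3 (M6)
bar 11: v0=D3 v1=D4 (P8)
  R2 @ bar6.0: C4/A4 M6 -> E4/B4 P5 similar
  R7 @ bar10.0: E4->C3 leap 16st
  R7 @ bar10.0: G4->A3 leap 10st
  R2 @ bar11.0: C3/E3 M3 -> D3/D4 P8 similar
  R7 @ bar11.0: E3->D4 leap 10st

No (5 violations)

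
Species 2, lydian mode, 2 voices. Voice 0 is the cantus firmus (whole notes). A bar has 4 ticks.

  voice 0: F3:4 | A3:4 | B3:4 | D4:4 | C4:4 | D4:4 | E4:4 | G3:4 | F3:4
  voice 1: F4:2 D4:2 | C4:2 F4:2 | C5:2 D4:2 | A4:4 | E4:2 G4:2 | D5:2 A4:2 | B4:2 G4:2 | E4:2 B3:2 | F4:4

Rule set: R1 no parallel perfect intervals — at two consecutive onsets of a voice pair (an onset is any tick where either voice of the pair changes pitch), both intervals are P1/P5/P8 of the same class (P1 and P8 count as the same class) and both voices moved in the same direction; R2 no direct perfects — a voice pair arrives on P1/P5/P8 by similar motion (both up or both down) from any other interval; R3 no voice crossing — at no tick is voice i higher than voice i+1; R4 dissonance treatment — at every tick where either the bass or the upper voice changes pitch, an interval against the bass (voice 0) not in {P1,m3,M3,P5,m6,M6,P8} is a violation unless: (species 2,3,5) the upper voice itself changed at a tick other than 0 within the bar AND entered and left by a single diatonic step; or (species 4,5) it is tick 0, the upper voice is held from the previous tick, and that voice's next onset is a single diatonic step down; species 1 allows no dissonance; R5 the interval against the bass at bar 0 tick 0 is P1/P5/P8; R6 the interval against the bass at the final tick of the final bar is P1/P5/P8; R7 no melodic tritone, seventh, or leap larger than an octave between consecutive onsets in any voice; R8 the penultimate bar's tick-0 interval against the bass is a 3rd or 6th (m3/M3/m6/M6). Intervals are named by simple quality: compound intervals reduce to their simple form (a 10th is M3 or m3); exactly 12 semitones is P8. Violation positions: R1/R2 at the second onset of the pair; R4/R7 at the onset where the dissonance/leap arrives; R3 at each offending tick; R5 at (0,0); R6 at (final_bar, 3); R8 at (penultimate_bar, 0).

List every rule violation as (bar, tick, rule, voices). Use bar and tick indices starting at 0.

bar 0: v0=F3 v1=F4 downbeat P8
bar 1: v0=A3 v1=C4 downbeat m3
bar 2: v0=B3 v1=C5 downbeat m2
bar 3: v0=D4 v1=A4 downbeat P5
bar 4: v0=C4 v1=E4 downbeat M3
bar 5: v0=D4 v1=D5 downbeat P8
bar 6: v0=E4 v1=B4 downbeat P5
bar 7: v0=G3 v1=E4 downbeat M6
bar 8: v0=F3 v1=F4 downbeat P8
  -> R4 @ bar 2 tick 0 v(0, 1): B3/C5 m2 untreated
  -> R7 @ bar 2 tick 2 v(1,): C5->D4 leap 10st
  -> R2 @ bar 3 tick 0 v(0, 1): B3/D4 m3 -> D4/A4 P5 similar
  -> R2 @ bar 5 tick 0 v(0, 1): C4/G4 P5 -> D4/D5 P8 similar
  -> R1 @ bar 6 tick 0 v(0, 1): D4/A4 P5 -> E4/B4 P5 similar
  -> R7 @ bar 8 tick 0 v(1,): B3->F4 leap 6st

(2, 0, R4, (0, 1))
(2, 2, R7, (1,))
(3, 0, R2, (0, 1))
(5, 0, R2, (0, 1))
(6, 0, R1, (0, 1))
(8, 0, R7, (1,))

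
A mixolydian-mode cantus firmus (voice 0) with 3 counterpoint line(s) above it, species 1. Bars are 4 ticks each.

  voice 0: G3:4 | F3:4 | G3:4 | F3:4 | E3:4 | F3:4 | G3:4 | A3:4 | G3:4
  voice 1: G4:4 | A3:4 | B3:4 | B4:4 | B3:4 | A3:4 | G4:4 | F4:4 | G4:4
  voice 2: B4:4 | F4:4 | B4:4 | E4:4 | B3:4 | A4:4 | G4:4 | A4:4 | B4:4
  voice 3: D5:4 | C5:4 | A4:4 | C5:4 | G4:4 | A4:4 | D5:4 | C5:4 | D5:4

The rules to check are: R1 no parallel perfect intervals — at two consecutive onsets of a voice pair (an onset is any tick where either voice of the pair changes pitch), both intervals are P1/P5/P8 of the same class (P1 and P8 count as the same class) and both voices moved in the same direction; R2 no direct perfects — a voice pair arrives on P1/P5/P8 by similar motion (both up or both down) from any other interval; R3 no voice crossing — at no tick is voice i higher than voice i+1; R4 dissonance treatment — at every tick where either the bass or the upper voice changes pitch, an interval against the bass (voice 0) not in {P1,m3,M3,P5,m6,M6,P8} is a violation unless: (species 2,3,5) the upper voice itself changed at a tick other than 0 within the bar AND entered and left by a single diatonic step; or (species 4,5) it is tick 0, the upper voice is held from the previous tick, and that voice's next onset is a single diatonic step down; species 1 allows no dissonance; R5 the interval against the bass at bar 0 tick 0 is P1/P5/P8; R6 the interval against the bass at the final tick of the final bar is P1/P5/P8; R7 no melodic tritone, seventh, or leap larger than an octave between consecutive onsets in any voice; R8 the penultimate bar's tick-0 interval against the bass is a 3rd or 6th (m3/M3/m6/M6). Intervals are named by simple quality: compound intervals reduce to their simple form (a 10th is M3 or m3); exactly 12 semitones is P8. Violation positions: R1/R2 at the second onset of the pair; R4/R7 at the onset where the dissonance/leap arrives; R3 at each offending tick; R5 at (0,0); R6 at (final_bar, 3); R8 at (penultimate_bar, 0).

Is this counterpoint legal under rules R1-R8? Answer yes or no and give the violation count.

No (33 violations)

bar 0: v0=G3 v1=G4 v2=B4 v3=D5 (P5)
bar 1: v0=F3 v1=A3 v2=F4 v3=C5 (P5)
bar 2: v0=G3 v1=B3 v2=B4 v3=A4 (M2)
bar 3: v0=F3 v1=B4 v2=E4 v3=C5 (P5)
bar 4: v0=E3 v1=B3 v2=B3 v3=G4 (m3)
bar 5: v0=F3 v1=A3 v2=A4 v3=A4 (M3)
bar 6: v0=G3 v1=G4 v2=G4 v3=D5 (P5)
bar 7: v0=A3 v1=F4 v2=A4 v3=C5 (m3)
bar 8: v0=G3 v1=G4 v2=B4 v3=D5 (P5)
  R5 @ bar0.0: opens on M3
  R1 @ bar1.0: G3/D5 P5 -> F3/C5 P5 similar
  R2 @ bar1.0: G3/B4 M3 -> F3/F4 P8 similar
  R2 @ bar1.0: B4/D5 m3 -> F4/C5 P5 similar
  R7 @ bar1.0: G4->A3 leap 10st
  R7 @ bar1.0: B4->F4 leap 6st
  R2 @ bar2.0: A3/F4 m6 -> B3/B4 P8 similar
  R3 @ bar2.0: B4 above A4
  R4 @ bar2.0: G3/A4 M2 untreated
  R7 @ bar2.0: F4->B4 leap 6st
  R3 @ bar2.1: B4 above A4
  R3 @ bar2.2: B4 above A4
  R3 @ bar2.3: B4 above A4
  R3 @ bar3.0: B4 above E4
  R4 @ bar3.0: F3/B4 TT untreated
  R4 @ bar3.0: F3/E4 M7 untreated
  R3 @ bar3.1: B4 above E4
  R3 @ bar3.2: B4 above E4
  R3 @ bar3.3: B4 above E4
  R2 @ bar4.0: F3/B4 TT -> E3/B3 P5 similar
  R2 @ bar4.0: F3/E4 M7 -> E3/B3 P5 similar
  R2 @ bar4.0: B4/E4 P5 -> B3/B3 P1 similar
  R2 @ bar5.0: B3/G4 m6 -> A4/A4 P1 similar
  R7 @ bar5.0: B3->A4 leap 10st
  R2 @ bar6.0: F3/A3 M3 -> G3/G4 P8 similar
  R2 @ bar6.0: F3/A4 M3 -> G3/D5 P5 similar
  R2 @ bar6.0: A3/A4 P8 -> G4/D5 P5 similar
  R7 @ bar6.0: A3->G4 leap 10st
  R1 @ bar7.0: G3/G4 P8 -> A3/A4 P8 similar
  R1 @ bar7.0: G4/D5 P5 -> F4/C5 P5 similar
  R8 @ bar7.0: penult P8 not 3rd/6th
  R1 @ bar8.0: F4/C5 P5 -> G4/D5 P5 similar
  R6 @ bar8.3: closes on M3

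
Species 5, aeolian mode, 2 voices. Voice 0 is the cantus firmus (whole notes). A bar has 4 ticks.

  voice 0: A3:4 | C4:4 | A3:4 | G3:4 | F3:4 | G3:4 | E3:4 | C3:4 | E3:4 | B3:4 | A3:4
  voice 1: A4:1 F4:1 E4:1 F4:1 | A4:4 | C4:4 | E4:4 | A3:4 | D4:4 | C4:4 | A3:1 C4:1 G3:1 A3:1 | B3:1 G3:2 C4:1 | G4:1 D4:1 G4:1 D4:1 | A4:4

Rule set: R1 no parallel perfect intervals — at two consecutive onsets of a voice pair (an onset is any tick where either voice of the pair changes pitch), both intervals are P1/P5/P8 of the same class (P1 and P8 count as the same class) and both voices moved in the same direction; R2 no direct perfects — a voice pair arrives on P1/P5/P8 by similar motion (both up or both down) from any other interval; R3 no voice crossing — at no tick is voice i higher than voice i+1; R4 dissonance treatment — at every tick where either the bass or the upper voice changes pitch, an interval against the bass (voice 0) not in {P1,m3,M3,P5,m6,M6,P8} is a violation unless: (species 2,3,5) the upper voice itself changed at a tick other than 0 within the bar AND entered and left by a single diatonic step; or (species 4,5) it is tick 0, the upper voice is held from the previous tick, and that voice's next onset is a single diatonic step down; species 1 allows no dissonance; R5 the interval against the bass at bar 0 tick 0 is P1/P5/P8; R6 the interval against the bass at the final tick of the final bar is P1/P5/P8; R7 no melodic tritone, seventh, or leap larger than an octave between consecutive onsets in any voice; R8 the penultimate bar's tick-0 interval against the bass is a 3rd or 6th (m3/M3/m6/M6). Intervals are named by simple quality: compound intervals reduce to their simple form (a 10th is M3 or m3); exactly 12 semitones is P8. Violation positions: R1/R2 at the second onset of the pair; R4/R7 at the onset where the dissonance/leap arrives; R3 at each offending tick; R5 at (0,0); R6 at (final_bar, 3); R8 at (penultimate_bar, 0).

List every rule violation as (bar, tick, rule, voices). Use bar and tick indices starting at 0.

bar 0: v0=A3 v1=A4 downbeat P8
bar 1: v0=C4 v1=A4 downbeat M6
bar 2: v0=A3 v1=C4 downbeat m3
bar 3: v0=G3 v1=E4 downbeat M6
bar 4: v0=F3 v1=A3 downbeat M3
bar 5: v0=G3 v1=D4 downbeat P5
bar 6: v0=E3 v1=C4 downbeat m6
bar 7: v0=C3 v1=A3 downbeat M6
bar 8: v0=E3 v1=B3 downbeat P5
bar 9: v0=B3 v1=G4 downbeat m6
bar 10: v0=A3 v1=A4 downbeat P8
  -> R2 @ bar 5 tick 0 v(0, 1): F3/A3 M3 -> G3/D4 P5 similar
  -> R2 @ bar 8 tick 0 v(0, 1): C3/A3 M6 -> E3/B3 P5 similar

(5, 0, R2, (0, 1))
(8, 0, R2, (0, 1))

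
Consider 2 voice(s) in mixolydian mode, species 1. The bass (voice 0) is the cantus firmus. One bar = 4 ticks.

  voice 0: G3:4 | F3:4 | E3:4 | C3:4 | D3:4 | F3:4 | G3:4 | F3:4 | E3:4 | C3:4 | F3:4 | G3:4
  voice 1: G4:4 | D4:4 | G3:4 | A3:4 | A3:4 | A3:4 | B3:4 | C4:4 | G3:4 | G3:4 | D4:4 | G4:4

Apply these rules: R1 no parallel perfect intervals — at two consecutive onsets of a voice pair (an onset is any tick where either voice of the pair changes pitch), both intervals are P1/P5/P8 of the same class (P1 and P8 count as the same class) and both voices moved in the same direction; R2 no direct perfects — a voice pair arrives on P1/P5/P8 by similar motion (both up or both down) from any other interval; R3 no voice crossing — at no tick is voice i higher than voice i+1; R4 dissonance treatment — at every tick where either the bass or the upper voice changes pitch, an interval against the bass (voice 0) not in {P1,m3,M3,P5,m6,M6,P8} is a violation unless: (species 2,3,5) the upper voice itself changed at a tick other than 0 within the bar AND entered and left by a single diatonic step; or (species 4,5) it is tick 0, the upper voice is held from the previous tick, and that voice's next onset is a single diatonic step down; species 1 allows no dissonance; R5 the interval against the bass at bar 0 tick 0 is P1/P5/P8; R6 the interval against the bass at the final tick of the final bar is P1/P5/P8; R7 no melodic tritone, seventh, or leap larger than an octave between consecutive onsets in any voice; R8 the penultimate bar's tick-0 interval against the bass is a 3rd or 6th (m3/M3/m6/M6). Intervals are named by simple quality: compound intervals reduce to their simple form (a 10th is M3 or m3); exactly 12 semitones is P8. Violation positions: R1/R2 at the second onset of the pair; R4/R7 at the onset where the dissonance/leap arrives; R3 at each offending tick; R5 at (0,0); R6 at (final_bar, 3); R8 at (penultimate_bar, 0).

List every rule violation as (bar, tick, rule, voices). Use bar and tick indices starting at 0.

(11, 0, R2, (0, 1))

bar 0: v0=G3 v1=G4 downbeat P8
bar 1: v0=F3 v1=D4 downbeat M6
bar 2: v0=E3 v1=G3 downbeat m3
bar 3: v0=C3 v1=A3 downbeat M6
bar 4: v0=D3 v1=A3 downbeat P5
bar 5: v0=F3 v1=A3 downbeat M3
bar 6: v0=G3 v1=B3 downbeat M3
bar 7: v0=F3 v1=C4 downbeat P5
bar 8: v0=E3 v1=G3 downbeat m3
bar 9: v0=C3 v1=G3 downbeat P5
bar 10: v0=F3 v1=D4 downbeat M6
bar 11: v0=G3 v1=G4 downbeat P8
  -> R2 @ bar 11 tick 0 v(0, 1): F3/D4 M6 -> G3/G4 P8 similar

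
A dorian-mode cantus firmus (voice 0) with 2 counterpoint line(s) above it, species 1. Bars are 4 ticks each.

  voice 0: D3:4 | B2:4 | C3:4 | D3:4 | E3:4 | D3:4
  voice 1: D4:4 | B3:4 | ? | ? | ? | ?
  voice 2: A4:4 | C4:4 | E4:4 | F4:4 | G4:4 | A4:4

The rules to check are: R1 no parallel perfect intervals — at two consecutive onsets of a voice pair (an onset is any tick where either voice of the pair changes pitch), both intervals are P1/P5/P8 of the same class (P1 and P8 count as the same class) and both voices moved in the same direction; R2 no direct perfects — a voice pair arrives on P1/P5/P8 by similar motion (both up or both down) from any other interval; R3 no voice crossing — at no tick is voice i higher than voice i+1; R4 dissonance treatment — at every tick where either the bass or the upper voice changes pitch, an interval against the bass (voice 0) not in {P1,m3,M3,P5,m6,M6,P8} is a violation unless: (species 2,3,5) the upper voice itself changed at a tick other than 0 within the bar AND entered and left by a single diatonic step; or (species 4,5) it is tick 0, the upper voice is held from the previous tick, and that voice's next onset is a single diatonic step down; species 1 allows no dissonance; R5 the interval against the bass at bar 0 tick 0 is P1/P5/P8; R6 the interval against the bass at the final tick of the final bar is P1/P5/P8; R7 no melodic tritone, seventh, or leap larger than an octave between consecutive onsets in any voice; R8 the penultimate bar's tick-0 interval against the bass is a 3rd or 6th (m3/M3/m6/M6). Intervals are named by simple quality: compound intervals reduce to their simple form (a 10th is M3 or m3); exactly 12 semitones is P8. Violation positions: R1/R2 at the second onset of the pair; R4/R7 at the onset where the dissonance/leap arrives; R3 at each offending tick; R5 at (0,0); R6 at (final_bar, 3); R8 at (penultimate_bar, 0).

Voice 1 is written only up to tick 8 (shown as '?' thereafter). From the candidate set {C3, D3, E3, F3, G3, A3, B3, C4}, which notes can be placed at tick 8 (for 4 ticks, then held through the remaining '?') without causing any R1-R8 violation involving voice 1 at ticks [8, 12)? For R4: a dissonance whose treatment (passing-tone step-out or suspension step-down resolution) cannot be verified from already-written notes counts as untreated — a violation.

{A3, E3, G3}

C3: violates R7
D3: violates R4
E3: legal
F3: violates R4,R7
G3: legal
A3: legal
B3: violates R4
C4: violates R1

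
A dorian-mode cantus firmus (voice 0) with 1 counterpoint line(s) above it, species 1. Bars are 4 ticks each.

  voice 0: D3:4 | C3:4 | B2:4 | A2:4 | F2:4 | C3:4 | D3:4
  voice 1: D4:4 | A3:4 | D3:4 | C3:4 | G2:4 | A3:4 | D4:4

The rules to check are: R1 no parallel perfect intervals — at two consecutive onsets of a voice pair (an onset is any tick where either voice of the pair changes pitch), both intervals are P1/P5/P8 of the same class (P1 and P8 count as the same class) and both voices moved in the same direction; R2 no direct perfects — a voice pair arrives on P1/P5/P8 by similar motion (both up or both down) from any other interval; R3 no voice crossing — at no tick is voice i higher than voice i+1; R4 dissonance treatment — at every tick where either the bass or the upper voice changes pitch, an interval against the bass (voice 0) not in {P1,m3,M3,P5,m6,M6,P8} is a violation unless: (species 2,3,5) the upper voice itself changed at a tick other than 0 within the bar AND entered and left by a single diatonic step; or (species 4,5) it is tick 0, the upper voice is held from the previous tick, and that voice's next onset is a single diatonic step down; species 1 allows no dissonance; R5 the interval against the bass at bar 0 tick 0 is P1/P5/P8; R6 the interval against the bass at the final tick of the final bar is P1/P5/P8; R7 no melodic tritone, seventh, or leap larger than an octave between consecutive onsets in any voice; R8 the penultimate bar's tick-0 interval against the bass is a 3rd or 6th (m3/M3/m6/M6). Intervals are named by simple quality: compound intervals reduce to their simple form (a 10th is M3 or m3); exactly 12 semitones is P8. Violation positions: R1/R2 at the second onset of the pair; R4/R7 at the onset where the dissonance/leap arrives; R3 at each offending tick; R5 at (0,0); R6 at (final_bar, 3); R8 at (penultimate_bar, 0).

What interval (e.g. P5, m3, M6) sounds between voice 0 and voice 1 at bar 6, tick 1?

voice 0=D3 voice 1=D4 -> P8

P8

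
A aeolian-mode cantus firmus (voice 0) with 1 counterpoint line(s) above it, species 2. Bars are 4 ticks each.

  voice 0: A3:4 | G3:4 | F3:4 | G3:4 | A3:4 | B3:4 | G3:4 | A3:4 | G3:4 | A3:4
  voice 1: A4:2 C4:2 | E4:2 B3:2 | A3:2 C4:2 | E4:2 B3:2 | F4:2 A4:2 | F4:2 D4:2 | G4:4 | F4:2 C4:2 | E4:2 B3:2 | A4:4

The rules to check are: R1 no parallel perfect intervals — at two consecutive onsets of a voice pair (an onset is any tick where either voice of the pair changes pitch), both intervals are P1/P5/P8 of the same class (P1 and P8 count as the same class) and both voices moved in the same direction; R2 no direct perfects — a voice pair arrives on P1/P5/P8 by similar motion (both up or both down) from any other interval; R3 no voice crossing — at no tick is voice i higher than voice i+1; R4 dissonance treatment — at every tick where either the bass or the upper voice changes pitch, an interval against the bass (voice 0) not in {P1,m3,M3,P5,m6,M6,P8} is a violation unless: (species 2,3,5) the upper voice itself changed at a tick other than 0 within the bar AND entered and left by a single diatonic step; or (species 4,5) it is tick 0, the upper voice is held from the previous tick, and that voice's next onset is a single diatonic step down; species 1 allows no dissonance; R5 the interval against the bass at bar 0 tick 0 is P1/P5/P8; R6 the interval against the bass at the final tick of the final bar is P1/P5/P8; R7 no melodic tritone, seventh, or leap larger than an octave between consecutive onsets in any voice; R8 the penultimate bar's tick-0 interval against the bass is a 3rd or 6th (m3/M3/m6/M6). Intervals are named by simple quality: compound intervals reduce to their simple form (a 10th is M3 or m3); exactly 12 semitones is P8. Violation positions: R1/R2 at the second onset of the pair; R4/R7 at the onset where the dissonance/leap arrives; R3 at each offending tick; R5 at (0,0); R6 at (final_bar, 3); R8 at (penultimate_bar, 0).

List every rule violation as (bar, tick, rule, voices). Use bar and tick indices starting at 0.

(4, 0, R7, (1,))
(5, 0, R4, (0, 1))
(9, 0, R2, (0, 1))
(9, 0, R7, (1,))

bar 0: v0=A3 v1=A4 downbeat P8
bar 1: v0=G3 v1=E4 downbeat M6
bar 2: v0=F3 v1=A3 downbeat M3
bar 3: v0=G3 v1=E4 downbeat M6
bar 4: v0=A3 v1=F4 downbeat m6
bar 5: v0=B3 v1=F4 downbeat TT
bar 6: v0=G3 v1=G4 downbeat P8
bar 7: v0=A3 v1=F4 downbeat m6
bar 8: v0=G3 v1=E4 downbeat M6
bar 9: v0=A3 v1=A4 downbeat P8
  -> R7 @ bar 4 tick 0 v(1,): B3->F4 leap 6st
  -> R4 @ bar 5 tick 0 v(0, 1): B3/F4 TT untreated
  -> R2 @ bar 9 tick 0 v(0, 1): G3/B3 M3 -> A3/A4 P8 similar
  -> R7 @ bar 9 tick 0 v(1,): B3->A4 leap 10st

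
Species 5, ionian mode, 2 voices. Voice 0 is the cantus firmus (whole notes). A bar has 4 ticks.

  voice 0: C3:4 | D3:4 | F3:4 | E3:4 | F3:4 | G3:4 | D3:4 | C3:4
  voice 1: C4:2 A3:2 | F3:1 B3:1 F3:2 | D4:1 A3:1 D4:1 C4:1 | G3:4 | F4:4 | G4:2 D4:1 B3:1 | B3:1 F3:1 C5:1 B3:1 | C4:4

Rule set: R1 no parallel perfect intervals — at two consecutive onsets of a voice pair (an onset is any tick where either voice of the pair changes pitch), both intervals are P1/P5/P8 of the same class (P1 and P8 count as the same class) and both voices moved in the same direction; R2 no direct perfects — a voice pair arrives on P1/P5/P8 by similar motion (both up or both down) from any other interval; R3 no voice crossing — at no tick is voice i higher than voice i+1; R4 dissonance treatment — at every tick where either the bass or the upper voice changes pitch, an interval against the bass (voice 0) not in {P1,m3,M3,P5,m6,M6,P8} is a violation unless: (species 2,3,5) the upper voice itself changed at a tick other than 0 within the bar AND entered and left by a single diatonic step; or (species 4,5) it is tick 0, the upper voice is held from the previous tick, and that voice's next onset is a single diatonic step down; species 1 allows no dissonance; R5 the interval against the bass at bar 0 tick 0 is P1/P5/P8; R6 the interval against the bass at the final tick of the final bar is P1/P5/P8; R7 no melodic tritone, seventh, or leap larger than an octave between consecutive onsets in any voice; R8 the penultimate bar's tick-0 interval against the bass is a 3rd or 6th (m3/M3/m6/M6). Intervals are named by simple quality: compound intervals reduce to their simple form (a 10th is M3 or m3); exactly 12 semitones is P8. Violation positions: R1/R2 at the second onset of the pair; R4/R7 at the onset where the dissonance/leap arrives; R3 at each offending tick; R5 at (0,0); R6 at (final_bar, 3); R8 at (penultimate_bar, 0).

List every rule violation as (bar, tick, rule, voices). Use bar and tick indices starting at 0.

bar 0: v0=C3 v1=C4 downbeat P8
bar 1: v0=D3 v1=F3 downbeat m3
bar 2: v0=F3 v1=D4 downbeat M6
bar 3: v0=E3 v1=G3 downbeat m3
bar 4: v0=F3 v1=F4 downbeat P8
bar 5: v0=G3 v1=G4 downbeat P8
bar 6: v0=D3 v1=B3 downbeat M6
bar 7: v0=C3 v1=C4 downbeat P8
  -> R7 @ bar 1 tick 1 v(1,): F3->B3 leap 6st
  -> R7 @ bar 1 tick 2 v(1,): B3->F3 leap 6st
  -> R2 @ bar 4 tick 0 v(0, 1): E3/G3 m3 -> F3/F4 P8 similar
  -> R7 @ bar 4 tick 0 v(1,): G3->F4 leap 10st
  -> R1 @ bar 5 tick 0 v(0, 1): F3/F4 P8 -> G3/G4 P8 similar
  -> R7 @ bar 6 tick 1 v(1,): B3->F3 leap 6st
  -> R4 @ bar 6 tick 2 v(0, 1): D3/C5 m7 untreated
  -> R7 @ bar 6 tick 2 v(1,): F3->C5 leap 19st
  -> R7 @ bar 6 tick 3 v(1,): C5->B3 leap 13st

(1, 1, R7, (1,))
(1, 2, R7, (1,))
(4, 0, R2, (0, 1))
(4, 0, R7, (1,))
(5, 0, R1, (0, 1))
(6, 1, R7, (1,))
(6, 2, R4, (0, 1))
(6, 2, R7, (1,))
(6, 3, R7, (1,))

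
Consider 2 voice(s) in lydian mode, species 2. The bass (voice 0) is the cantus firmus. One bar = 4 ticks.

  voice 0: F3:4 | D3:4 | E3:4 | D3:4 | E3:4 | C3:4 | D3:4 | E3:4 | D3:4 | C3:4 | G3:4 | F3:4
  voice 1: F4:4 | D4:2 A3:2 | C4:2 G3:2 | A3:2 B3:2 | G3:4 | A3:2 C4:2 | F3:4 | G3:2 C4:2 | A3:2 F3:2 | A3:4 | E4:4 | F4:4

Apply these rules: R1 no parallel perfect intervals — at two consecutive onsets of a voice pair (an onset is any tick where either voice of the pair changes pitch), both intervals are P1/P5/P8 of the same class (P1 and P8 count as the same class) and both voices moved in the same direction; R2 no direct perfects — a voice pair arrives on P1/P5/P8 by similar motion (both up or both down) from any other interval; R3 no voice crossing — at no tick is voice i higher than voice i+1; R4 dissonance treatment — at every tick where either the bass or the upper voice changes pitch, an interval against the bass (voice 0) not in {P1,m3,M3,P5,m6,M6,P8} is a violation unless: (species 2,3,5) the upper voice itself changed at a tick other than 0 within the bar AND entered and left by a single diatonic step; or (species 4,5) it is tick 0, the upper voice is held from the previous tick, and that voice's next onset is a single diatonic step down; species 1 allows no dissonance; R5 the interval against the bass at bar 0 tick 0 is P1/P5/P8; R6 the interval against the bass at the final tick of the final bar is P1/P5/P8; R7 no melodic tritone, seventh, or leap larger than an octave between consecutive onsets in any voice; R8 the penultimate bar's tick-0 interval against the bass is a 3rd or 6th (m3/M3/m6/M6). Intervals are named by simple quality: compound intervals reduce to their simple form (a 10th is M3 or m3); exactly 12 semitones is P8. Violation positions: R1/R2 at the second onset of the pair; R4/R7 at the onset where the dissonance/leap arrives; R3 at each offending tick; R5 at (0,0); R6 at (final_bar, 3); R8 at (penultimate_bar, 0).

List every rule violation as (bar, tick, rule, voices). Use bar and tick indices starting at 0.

bar 0: v0=F3 v1=F4 downbeat P8
bar 1: v0=D3 v1=D4 downbeat P8
bar 2: v0=E3 v1=C4 downbeat m6
bar 3: v0=D3 v1=A3 downbeat P5
bar 4: v0=E3 v1=G3 downbeat m3
bar 5: v0=C3 v1=A3 downbeat M6
bar 6: v0=D3 v1=F3 downbeat m3
bar 7: v0=E3 v1=G3 downbeat m3
bar 8: v0=D3 v1=A3 downbeat P5
bar 9: v0=C3 v1=A3 downbeat M6
bar 10: v0=G3 v1=E4 downbeat M6
bar 11: v0=F3 v1=F4 downbeat P8
  -> R1 @ bar 1 tick 0 v(0, 1): F3/F4 P8 -> D3/D4 P8 similar
  -> R2 @ bar 8 tick 0 v(0, 1): E3/C4 m6 -> D3/A3 P5 similar

(1, 0, R1, (0, 1))
(8, 0, R2, (0, 1))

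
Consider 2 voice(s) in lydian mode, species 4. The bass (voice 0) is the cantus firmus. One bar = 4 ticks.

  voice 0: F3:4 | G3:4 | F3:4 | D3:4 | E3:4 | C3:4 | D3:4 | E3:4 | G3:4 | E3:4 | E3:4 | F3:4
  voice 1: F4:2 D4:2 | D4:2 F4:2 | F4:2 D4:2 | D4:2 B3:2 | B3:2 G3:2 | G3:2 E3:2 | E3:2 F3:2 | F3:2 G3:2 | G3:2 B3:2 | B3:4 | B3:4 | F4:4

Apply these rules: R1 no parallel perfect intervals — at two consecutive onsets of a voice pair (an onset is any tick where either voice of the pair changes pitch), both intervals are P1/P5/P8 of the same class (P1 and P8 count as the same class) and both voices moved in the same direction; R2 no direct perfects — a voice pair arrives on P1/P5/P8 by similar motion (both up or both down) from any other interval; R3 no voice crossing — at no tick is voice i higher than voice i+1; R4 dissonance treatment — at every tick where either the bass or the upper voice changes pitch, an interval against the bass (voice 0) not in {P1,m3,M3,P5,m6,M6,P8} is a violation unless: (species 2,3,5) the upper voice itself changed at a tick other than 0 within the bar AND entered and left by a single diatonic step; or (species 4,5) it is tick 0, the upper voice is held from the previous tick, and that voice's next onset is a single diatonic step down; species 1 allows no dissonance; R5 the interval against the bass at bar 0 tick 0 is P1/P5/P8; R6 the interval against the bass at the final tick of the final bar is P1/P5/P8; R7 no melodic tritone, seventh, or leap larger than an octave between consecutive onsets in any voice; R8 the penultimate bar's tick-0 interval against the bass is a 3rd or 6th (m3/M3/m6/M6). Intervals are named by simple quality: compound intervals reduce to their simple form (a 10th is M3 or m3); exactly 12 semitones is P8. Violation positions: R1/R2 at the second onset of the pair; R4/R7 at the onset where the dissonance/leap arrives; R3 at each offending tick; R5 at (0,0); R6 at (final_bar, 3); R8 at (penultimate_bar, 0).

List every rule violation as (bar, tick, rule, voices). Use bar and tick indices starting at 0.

bar 0: v0=F3 v1=F4 downbeat P8
bar 1: v0=G3 v1=D4 downbeat P5
bar 2: v0=F3 v1=F4 downbeat P8
bar 3: v0=D3 v1=D4 downbeat P8
bar 4: v0=E3 v1=B3 downbeat P5
bar 5: v0=C3 v1=G3 downbeat P5
bar 6: v0=D3 v1=E3 downbeat M2
bar 7: v0=E3 v1=F3 downbeat m2
bar 8: v0=G3 v1=G3 downbeat P1
bar 9: v0=E3 v1=B3 downbeat P5
bar 10: v0=E3 v1=B3 downbeat P5
bar 11: v0=F3 v1=F4 downbeat P8
  -> R4 @ bar 1 tick 2 v(0, 1): G3/F4 m7 untreated
  -> R4 @ bar 6 tick 0 v(0, 1): D3/E3 M2 untreated
  -> R4 @ bar 7 tick 0 v(0, 1): E3/F3 m2 untreated
  -> R8 @ bar 10 tick 0 v(0, 1): penult P5 not 3rd/6th
  -> R2 @ bar 11 tick 0 v(0, 1): E3/B3 P5 -> F3/F4 P8 similar
  -> R7 @ bar 11 tick 0 v(1,): B3->F4 leap 6st

(1, 2, R4, (0, 1))
(6, 0, R4, (0, 1))
(7, 0, R4, (0, 1))
(10, 0, R8, (0, 1))
(11, 0, R2, (0, 1))
(11, 0, R7, (1,))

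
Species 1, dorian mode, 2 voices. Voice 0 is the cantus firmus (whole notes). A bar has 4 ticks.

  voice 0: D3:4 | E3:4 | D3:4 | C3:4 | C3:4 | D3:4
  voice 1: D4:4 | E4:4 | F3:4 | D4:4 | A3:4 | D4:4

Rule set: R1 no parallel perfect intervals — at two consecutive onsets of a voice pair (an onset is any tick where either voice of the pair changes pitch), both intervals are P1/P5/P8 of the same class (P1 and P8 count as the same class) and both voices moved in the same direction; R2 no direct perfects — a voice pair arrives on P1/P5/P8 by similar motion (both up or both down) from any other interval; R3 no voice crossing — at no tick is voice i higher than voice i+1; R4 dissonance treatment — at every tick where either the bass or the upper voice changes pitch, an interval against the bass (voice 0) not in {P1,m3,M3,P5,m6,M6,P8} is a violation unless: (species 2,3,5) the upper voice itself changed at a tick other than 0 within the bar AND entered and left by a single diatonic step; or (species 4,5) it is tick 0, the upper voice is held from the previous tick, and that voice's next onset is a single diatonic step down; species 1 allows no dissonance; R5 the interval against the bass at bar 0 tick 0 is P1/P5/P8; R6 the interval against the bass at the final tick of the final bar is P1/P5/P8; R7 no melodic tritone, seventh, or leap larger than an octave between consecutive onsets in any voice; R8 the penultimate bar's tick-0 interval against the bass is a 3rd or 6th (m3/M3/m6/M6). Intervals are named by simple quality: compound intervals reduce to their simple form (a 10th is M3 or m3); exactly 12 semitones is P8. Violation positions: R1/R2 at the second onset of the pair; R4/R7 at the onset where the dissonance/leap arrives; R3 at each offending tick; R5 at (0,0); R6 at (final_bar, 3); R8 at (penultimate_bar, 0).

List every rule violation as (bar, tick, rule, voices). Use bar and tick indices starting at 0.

(1, 0, R1, (0, 1))
(2, 0, R7, (1,))
(3, 0, R4, (0, 1))
(5, 0, R2, (0, 1))

bar 0: v0=D3 v1=D4 downbeat P8
bar 1: v0=E3 v1=E4 downbeat P8
bar 2: v0=D3 v1=F3 downbeat m3
bar 3: v0=C3 v1=D4 downbeat M2
bar 4: v0=C3 v1=A3 downbeat M6
bar 5: v0=D3 v1=D4 downbeat P8
  -> R1 @ bar 1 tick 0 v(0, 1): D3/D4 P8 -> E3/E4 P8 similar
  -> R7 @ bar 2 tick 0 v(1,): E4->F3 leap 11st
  -> R4 @ bar 3 tick 0 v(0, 1): C3/D4 M2 untreated
  -> R2 @ bar 5 tick 0 v(0, 1): C3/A3 M6 -> D3/D4 P8 similar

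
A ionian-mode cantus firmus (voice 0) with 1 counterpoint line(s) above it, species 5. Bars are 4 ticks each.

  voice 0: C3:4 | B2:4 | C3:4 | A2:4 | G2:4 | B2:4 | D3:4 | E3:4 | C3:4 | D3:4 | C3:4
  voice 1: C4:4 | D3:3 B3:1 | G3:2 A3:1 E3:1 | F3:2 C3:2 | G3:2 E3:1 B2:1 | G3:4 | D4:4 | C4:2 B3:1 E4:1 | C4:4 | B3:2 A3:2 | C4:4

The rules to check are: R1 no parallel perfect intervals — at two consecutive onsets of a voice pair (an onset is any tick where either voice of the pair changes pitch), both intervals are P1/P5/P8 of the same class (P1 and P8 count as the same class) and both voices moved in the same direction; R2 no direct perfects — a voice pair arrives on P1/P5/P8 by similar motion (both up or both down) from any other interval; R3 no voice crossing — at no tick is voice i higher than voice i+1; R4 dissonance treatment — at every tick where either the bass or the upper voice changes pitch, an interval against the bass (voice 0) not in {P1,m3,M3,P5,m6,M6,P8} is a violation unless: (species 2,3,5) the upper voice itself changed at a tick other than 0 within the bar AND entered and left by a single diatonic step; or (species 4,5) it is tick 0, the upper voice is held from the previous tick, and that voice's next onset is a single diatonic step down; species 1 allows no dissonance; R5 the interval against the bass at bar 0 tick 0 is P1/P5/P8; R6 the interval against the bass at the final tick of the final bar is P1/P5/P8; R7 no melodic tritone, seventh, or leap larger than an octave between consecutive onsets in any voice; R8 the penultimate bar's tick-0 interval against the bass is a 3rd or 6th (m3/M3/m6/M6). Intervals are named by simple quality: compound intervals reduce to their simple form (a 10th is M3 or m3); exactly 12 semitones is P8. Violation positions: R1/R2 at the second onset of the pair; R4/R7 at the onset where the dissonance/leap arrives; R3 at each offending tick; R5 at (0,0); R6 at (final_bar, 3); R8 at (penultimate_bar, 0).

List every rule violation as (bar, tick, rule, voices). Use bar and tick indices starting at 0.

(1, 0, R7, (1,))
(6, 0, R2, (0, 1))
(8, 0, R1, (0, 1))

bar 0: v0=C3 v1=C4 downbeat P8
bar 1: v0=B2 v1=D3 downbeat m3
bar 2: v0=C3 v1=G3 downbeat P5
bar 3: v0=A2 v1=F3 downbeat m6
bar 4: v0=G2 v1=G3 downbeat P8
bar 5: v0=B2 v1=G3 downbeat m6
bar 6: v0=D3 v1=D4 downbeat P8
bar 7: v0=E3 v1=C4 downbeat m6
bar 8: v0=C3 v1=C4 downbeat P8
bar 9: v0=D3 v1=B3 downbeat M6
bar 10: v0=C3 v1=C4 downbeat P8
  -> R7 @ bar 1 tick 0 v(1,): C4->D3 leap 10st
  -> R2 @ bar 6 tick 0 v(0, 1): B2/G3 m6 -> D3/D4 P8 similar
  -> R1 @ bar 8 tick 0 v(0, 1): E3/E4 P8 -> C3/C4 P8 similar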